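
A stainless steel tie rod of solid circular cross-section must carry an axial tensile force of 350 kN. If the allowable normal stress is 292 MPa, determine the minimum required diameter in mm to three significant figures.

39.1 mm

Required area A ≥ P/σ_allow = 350000/292 = 1199 mm².
For a solid circular section, d ≥ √(4A/π) = 39.07 mm.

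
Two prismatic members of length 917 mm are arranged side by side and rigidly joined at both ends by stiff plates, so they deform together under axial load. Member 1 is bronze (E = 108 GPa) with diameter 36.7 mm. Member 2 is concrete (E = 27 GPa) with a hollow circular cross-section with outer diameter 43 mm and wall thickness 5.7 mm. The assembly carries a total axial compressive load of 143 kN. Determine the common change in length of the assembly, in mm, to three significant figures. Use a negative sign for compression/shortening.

A_1 = 1058 mm².
A_2 = 667.9 mm².
Equal strain + equilibrium ⇒ each member carries load in proportion to AE: A₁E₁ = 114200000 N, A₂E₂ = 18030000 N, ΣAE = 132300000 N.
δ = PL/ΣAE = -143000·917/132300000 = -0.9913 mm.

-0.991 mm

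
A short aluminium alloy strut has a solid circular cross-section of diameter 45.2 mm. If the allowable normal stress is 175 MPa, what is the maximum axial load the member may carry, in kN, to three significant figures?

281 kN

A = 1605 mm².
P_max = σ_allow · A = 175 · 1605 = 280800 N = 280.8 kN.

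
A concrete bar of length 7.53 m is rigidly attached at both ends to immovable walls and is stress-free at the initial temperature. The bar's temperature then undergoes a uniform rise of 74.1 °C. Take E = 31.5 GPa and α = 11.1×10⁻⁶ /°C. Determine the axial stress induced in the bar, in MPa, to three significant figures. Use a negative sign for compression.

-25.9 MPa

Free thermal expansion αLΔT = 11.1e-6 · 7530 · 74.1 = 6.194 mm.
The walls impose strain ε = −(6.194)/7530 = -8.2251e-04; σ = Eε = 31500 · -8.2251e-04 = -25.91 MPa.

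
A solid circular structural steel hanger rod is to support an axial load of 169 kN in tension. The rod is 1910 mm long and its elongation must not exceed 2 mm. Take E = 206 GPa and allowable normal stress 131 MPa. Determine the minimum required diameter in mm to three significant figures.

Required area A ≥ P/σ_allow = 169000/131 = 1290 mm².
For a solid circular section, d ≥ √(4A/π) = 40.53 mm.
Elongation limit: A ≥ PL/(Eδ_allow) = 169000·1910/(206000·2) = 783.5 mm² ⇒ d ≥ 31.58 mm.
The stress limit governs.

40.5 mm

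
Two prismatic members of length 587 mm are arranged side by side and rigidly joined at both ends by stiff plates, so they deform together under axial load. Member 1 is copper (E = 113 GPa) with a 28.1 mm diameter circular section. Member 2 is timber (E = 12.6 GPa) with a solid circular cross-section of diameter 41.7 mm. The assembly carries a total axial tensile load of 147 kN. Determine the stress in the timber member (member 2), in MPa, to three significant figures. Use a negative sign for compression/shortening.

21.2 MPa

A_1 = 620.2 mm².
A_2 = 1366 mm².
Equal strain + equilibrium ⇒ each member carries load in proportion to AE: A₁E₁ = 70080000 N, A₂E₂ = 17210000 N, ΣAE = 87290000 N.
σ₂ = P·E₂/ΣAE = 147000·12600/87290000 = 21.22 MPa.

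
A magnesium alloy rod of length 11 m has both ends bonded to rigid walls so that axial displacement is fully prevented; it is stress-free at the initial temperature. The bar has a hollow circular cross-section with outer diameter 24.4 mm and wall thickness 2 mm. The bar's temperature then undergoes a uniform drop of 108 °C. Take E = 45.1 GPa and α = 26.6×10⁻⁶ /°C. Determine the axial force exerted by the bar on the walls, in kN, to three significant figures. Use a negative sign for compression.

Free thermal expansion αLΔT = 26.6e-6 · 11000 · -108 = -31.6 mm.
The walls impose strain ε = −(-31.6)/11000 = 2.8728e-03; σ = Eε = 45100 · 2.8728e-03 = 129.6 MPa.
Wall reaction R = σ·A = 129.6·140.7 = 18240 N = 18.24 kN.

18.2 kN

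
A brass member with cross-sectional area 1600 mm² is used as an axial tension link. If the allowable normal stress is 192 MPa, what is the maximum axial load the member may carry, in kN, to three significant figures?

307 kN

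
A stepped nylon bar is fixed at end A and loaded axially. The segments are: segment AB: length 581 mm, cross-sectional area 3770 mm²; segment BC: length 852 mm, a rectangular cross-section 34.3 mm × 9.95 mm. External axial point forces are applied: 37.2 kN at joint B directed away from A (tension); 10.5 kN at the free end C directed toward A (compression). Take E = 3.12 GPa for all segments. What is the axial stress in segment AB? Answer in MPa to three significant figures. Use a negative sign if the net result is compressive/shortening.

Internal axial forces (sectioning from the free end, tension +): N_BC = -10.5 kN, N_AB = 26.7 kN.
σ_AB = N_AB/A_AB = 26700/3770 = 7.082 MPa.

7.08 MPa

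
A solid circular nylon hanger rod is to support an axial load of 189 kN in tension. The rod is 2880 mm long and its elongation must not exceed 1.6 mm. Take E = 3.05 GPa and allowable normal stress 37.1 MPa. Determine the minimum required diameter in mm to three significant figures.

377 mm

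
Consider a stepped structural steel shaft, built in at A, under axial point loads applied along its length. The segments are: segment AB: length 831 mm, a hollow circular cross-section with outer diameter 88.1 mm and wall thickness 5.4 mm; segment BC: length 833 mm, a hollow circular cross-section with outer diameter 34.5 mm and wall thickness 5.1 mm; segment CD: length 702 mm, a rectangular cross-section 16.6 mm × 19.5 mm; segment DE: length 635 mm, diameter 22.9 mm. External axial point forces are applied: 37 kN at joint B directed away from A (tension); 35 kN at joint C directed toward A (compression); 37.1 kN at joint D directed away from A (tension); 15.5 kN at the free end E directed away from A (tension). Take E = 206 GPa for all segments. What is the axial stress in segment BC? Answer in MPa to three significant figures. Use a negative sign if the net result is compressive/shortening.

37.4 MPa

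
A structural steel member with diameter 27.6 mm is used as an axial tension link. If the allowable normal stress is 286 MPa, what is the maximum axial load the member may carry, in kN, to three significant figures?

171 kN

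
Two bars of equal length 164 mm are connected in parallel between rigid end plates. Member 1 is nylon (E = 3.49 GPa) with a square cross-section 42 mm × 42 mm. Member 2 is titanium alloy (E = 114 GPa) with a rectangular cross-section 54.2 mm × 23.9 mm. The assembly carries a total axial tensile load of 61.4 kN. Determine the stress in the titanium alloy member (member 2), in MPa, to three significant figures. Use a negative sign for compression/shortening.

45.5 MPa

A_1 = 1764 mm².
A_2 = 1295 mm².
Equal strain + equilibrium ⇒ each member carries load in proportion to AE: A₁E₁ = 6156000 N, A₂E₂ = 147700000 N, ΣAE = 153800000 N.
σ₂ = P·E₂/ΣAE = 61400·114000/153800000 = 45.5 MPa.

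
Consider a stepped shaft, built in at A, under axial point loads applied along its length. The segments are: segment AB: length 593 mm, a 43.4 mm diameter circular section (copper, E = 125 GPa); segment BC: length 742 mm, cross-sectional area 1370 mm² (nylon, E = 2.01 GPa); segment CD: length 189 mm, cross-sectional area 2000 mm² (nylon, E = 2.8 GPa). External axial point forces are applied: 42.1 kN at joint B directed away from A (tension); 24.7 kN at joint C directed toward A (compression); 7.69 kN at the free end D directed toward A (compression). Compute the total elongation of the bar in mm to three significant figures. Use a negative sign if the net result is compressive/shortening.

Internal axial forces (sectioning from the free end, tension +): N_CD = -7.69 kN, N_BC = -32.39 kN, N_AB = 9.71 kN.
A_AB = 1479 mm².
δ_AB = 9710·593/(1479·125000) = 0.03114 mm
δ_BC = -32390·742/(1370·2010) = -8.728 mm
δ_CD = -7690·189/(2000·2800) = -0.2595 mm
δ = Σδ_i = -8.956 mm.

-8.96 mm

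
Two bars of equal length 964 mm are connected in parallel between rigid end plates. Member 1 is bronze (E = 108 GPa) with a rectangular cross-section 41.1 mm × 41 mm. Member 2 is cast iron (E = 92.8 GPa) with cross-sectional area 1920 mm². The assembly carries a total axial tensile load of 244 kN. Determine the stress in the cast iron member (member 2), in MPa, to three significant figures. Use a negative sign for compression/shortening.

62.9 MPa

A_1 = 1685 mm².
Equal strain + equilibrium ⇒ each member carries load in proportion to AE: A₁E₁ = 182000000 N, A₂E₂ = 178200000 N, ΣAE = 360200000 N.
σ₂ = P·E₂/ΣAE = 244000·92800/360200000 = 62.87 MPa.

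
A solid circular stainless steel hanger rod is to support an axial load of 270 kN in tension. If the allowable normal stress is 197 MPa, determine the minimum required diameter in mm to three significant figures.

Required area A ≥ P/σ_allow = 270000/197 = 1371 mm².
For a solid circular section, d ≥ √(4A/π) = 41.77 mm.

41.8 mm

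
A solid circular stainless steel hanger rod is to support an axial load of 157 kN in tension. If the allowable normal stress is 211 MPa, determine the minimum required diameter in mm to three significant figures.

30.8 mm

Required area A ≥ P/σ_allow = 157000/211 = 744.1 mm².
For a solid circular section, d ≥ √(4A/π) = 30.78 mm.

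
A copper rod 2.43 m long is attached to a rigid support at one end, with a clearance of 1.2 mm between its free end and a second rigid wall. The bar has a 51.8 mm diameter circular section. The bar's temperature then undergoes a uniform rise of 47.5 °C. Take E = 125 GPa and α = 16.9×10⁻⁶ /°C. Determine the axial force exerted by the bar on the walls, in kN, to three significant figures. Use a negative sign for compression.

Free thermal expansion αLΔT = 16.9e-6 · 2430 · 47.5 = 1.951 mm.
The walls engage after the gap closes; constrained expansion = 1.951 − 1.2 = 0.7507 mm.
The walls impose strain ε = −(0.7507)/2430 = -3.0892e-04; σ = Eε = 125000 · -3.0892e-04 = -38.62 MPa.
Wall reaction R = σ·A = -38.62·2107 = -81380 N = -81.38 kN.

-81.4 kN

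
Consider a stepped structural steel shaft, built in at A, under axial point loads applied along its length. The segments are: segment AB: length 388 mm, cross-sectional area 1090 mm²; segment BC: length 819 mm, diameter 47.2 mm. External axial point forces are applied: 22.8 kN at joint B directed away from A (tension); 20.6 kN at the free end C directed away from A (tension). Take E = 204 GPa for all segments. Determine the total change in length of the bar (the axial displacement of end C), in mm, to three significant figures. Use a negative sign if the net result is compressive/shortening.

0.123 mm

Internal axial forces (sectioning from the free end, tension +): N_BC = 20.6 kN, N_AB = 43.4 kN.
A_BC = 1750 mm².
δ_AB = 43400·388/(1090·204000) = 0.07573 mm
δ_BC = 20600·819/(1750·204000) = 0.04727 mm
δ = Σδ_i = 0.123 mm.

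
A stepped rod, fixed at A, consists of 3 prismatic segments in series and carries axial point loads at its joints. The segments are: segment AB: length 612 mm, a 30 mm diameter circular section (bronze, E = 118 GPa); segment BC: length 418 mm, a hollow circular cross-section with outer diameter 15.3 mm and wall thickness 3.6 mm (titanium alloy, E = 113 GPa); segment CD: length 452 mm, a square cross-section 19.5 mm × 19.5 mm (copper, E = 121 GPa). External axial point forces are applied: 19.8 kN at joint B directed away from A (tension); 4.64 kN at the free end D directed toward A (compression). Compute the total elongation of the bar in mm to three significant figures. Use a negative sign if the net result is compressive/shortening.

Internal axial forces (sectioning from the free end, tension +): N_CD = -4.64 kN, N_BC = -4.64 kN, N_AB = 15.16 kN.
A_AB = 706.9 mm².
A_BC = 132.3 mm².
A_CD = 380.2 mm².
δ_AB = 15160·612/(706.9·118000) = 0.1112 mm
δ_BC = -4640·418/(132.3·113000) = -0.1297 mm
δ_CD = -4640·452/(380.2·121000) = -0.04558 mm
δ = Σδ_i = -0.06406 mm.

-0.0641 mm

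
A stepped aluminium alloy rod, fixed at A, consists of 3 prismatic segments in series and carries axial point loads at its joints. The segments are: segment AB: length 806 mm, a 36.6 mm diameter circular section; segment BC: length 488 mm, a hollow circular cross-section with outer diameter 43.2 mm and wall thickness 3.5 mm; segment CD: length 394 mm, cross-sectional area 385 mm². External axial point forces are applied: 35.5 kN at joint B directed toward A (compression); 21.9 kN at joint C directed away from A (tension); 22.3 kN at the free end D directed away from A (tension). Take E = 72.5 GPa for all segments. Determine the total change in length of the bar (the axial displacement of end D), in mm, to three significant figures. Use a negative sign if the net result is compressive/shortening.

1.09 mm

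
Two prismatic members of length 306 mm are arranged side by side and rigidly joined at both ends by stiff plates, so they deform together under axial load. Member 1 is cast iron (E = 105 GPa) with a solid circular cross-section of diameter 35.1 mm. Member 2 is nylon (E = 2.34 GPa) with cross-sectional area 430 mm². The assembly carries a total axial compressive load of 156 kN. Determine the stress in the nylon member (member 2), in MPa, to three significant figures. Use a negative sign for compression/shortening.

-3.56 MPa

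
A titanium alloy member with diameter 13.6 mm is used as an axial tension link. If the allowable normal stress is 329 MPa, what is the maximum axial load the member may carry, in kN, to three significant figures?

47.8 kN

A = 145.3 mm².
P_max = σ_allow · A = 329 · 145.3 = 47790 N = 47.79 kN.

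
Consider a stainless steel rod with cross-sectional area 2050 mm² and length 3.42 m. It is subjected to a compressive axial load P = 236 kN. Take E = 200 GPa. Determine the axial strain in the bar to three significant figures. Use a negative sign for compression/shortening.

σ = N/A = -115.1 MPa; ε = σ/E = -115.1/200000 = -5.756e-04.

-5.76e-04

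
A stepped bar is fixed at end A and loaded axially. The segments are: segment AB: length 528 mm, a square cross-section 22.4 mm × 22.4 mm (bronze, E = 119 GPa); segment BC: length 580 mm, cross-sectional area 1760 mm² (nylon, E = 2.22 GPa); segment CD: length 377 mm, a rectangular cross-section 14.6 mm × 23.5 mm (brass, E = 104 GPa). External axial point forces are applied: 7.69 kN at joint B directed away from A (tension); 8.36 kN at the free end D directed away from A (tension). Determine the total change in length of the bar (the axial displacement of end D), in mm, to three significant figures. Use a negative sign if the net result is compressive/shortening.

Internal axial forces (sectioning from the free end, tension +): N_CD = 8.36 kN, N_BC = 8.36 kN, N_AB = 16.05 kN.
A_AB = 501.8 mm².
A_CD = 343.1 mm².
δ_AB = 16050·528/(501.8·119000) = 0.1419 mm
δ_BC = 8360·580/(1760·2220) = 1.241 mm
δ_CD = 8360·377/(343.1·104000) = 0.08833 mm
δ = Σδ_i = 1.471 mm.

1.47 mm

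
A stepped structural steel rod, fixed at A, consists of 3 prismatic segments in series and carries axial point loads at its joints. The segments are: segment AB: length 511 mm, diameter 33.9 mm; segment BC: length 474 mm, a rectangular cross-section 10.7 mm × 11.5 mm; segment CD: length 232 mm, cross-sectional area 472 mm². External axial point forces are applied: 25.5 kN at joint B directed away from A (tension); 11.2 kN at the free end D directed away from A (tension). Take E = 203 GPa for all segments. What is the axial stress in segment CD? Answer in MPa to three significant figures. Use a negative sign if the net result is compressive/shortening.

Internal axial forces (sectioning from the free end, tension +): N_CD = 11.2 kN, N_BC = 11.2 kN, N_AB = 36.7 kN.
σ_CD = N_CD/A_CD = 11200/472 = 23.73 MPa.

23.7 MPa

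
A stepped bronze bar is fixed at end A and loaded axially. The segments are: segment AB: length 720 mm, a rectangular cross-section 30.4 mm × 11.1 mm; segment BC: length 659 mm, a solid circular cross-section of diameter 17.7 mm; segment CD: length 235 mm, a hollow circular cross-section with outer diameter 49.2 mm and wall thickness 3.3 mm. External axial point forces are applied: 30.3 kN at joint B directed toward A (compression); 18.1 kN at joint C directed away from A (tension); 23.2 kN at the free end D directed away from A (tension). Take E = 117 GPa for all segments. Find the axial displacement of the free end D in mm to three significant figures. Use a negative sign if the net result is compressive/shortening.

1.24 mm

Internal axial forces (sectioning from the free end, tension +): N_CD = 23.2 kN, N_BC = 41.3 kN, N_AB = 11 kN.
A_AB = 337.4 mm².
A_BC = 246.1 mm².
A_CD = 475.9 mm².
δ_AB = 11000·720/(337.4·117000) = 0.2006 mm
δ_BC = 41300·659/(246.1·117000) = 0.9454 mm
δ_CD = 23200·235/(475.9·117000) = 0.09792 mm
δ = Σδ_i = 1.244 mm.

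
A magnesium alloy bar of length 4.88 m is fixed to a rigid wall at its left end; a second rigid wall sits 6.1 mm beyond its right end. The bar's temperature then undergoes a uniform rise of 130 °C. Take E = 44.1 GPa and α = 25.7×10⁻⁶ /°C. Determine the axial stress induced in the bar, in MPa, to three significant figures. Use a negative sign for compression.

Free thermal expansion αLΔT = 25.7e-6 · 4880 · 130 = 16.3 mm.
The walls engage after the gap closes; constrained expansion = 16.3 − 6.1 = 10.2 mm.
The walls impose strain ε = −(10.2)/4880 = -2.0910e-03; σ = Eε = 44100 · -2.0910e-03 = -92.21 MPa.

-92.2 MPa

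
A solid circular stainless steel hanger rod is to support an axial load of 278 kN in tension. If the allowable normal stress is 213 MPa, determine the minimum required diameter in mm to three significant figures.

40.8 mm

Required area A ≥ P/σ_allow = 278000/213 = 1305 mm².
For a solid circular section, d ≥ √(4A/π) = 40.77 mm.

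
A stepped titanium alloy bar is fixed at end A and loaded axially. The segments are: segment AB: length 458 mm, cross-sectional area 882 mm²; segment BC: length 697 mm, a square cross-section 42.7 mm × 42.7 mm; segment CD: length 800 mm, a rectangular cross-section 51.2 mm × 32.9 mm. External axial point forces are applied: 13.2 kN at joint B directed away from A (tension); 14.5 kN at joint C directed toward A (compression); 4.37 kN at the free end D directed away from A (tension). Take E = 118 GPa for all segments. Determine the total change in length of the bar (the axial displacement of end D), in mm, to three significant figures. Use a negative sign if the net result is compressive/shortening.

Internal axial forces (sectioning from the free end, tension +): N_CD = 4.37 kN, N_BC = -10.13 kN, N_AB = 3.07 kN.
A_BC = 1823 mm².
A_CD = 1684 mm².
δ_AB = 3070·458/(882·118000) = 0.01351 mm
δ_BC = -10130·697/(1823·118000) = -0.03282 mm
δ_CD = 4370·800/(1684·118000) = 0.01759 mm
δ = Σδ_i = -0.001719 mm.

-0.00172 mm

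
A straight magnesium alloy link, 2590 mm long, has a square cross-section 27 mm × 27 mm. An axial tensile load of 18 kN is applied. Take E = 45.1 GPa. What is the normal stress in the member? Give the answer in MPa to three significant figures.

A = 729 mm².
σ = N/A = 18000/729 = 24.69 MPa.

24.7 MPa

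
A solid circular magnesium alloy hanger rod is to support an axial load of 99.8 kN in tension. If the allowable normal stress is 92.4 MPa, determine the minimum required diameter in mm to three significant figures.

Required area A ≥ P/σ_allow = 99800/92.4 = 1080 mm².
For a solid circular section, d ≥ √(4A/π) = 37.08 mm.

37.1 mm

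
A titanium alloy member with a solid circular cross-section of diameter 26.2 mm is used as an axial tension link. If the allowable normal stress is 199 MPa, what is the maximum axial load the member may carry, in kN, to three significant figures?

107 kN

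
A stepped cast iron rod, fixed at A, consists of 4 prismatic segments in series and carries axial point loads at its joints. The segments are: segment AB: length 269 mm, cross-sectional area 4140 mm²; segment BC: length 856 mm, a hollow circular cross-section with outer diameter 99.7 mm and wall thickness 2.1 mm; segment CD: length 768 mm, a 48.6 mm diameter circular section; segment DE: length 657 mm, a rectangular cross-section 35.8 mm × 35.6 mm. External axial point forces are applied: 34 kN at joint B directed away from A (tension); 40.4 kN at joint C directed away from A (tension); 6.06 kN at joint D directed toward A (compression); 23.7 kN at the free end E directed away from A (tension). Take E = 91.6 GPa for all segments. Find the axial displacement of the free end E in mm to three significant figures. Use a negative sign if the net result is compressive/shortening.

Internal axial forces (sectioning from the free end, tension +): N_DE = 23.7 kN, N_CD = 17.64 kN, N_BC = 58.04 kN, N_AB = 92.04 kN.
A_BC = 643.9 mm².
A_CD = 1855 mm².
A_DE = 1274 mm².
δ_AB = 92040·269/(4140·91600) = 0.06529 mm
δ_BC = 58040·856/(643.9·91600) = 0.8423 mm
δ_CD = 17640·768/(1855·91600) = 0.07973 mm
δ_DE = 23700·657/(1274·91600) = 0.1334 mm
δ = Σδ_i = 1.121 mm.

1.12 mm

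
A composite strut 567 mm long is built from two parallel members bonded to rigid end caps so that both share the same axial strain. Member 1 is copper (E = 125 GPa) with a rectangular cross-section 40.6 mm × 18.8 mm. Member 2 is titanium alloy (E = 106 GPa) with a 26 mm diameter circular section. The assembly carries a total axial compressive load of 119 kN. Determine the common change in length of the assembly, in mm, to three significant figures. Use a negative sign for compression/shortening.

A_1 = 763.3 mm².
A_2 = 530.9 mm².
Equal strain + equilibrium ⇒ each member carries load in proportion to AE: A₁E₁ = 95410000 N, A₂E₂ = 56280000 N, ΣAE = 151700000 N.
δ = PL/ΣAE = -119000·567/151700000 = -0.4448 mm.

-0.445 mm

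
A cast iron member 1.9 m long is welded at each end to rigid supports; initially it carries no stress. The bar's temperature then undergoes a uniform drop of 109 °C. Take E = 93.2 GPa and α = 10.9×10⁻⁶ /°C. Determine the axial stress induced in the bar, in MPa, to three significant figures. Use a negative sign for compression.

111 MPa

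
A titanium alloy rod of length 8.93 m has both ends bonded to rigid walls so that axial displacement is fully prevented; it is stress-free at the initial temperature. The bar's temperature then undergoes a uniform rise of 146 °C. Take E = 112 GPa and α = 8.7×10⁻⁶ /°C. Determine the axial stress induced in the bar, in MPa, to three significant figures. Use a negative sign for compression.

Free thermal expansion αLΔT = 8.7e-6 · 8930 · 146 = 11.34 mm.
The walls impose strain ε = −(11.34)/8930 = -1.2702e-03; σ = Eε = 112000 · -1.2702e-03 = -142.3 MPa.

-142 MPa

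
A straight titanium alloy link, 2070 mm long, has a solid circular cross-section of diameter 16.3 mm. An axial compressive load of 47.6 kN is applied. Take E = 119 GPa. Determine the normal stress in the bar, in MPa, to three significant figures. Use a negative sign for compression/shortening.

-228 MPa

A = 208.7 mm².
σ = N/A = -47600/208.7 = -228.1 MPa.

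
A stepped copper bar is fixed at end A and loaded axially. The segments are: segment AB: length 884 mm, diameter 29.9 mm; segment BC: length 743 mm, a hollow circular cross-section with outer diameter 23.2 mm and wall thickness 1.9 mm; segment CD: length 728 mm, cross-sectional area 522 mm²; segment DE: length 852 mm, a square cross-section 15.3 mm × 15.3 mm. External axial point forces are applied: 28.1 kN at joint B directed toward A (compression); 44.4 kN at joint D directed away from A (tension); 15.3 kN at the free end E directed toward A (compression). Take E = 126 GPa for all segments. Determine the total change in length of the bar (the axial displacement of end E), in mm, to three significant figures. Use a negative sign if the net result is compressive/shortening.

1.24 mm

Internal axial forces (sectioning from the free end, tension +): N_DE = -15.3 kN, N_CD = 29.1 kN, N_BC = 29.1 kN, N_AB = 1 kN.
A_AB = 702.2 mm².
A_BC = 127.1 mm².
A_DE = 234.1 mm².
δ_AB = 1000·884/(702.2·126000) = 0.009992 mm
δ_BC = 29100·743/(127.1·126000) = 1.35 mm
δ_CD = 29100·728/(522·126000) = 0.3221 mm
δ_DE = -15300·852/(234.1·126000) = -0.442 mm
δ = Σδ_i = 1.24 mm.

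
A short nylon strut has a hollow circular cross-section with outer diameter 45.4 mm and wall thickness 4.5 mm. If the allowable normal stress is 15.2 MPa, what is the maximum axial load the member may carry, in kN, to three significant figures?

8.79 kN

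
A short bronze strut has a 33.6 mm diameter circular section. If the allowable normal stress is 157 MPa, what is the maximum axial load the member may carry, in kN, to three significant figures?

139 kN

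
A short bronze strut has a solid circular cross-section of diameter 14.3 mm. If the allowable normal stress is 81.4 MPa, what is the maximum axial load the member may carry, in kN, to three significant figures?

A = 160.6 mm².
P_max = σ_allow · A = 81.4 · 160.6 = 13070 N = 13.07 kN.

13.1 kN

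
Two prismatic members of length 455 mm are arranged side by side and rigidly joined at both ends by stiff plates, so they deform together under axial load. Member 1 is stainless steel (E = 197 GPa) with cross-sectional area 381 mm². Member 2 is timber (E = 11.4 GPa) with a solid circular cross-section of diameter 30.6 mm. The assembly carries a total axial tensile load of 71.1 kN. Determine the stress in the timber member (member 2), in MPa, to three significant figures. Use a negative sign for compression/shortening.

9.71 MPa

A_2 = 735.4 mm².
Equal strain + equilibrium ⇒ each member carries load in proportion to AE: A₁E₁ = 75060000 N, A₂E₂ = 8384000 N, ΣAE = 83440000 N.
σ₂ = P·E₂/ΣAE = 71100·11400/83440000 = 9.714 MPa.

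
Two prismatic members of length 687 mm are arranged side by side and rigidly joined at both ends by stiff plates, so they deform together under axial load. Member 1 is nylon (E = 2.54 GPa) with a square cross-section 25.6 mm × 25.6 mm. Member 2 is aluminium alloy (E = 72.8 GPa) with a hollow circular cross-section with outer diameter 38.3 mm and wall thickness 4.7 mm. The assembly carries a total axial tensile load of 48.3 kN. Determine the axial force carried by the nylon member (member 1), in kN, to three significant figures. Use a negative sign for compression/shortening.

A_1 = 655.4 mm².
A_2 = 496.1 mm².
Equal strain + equilibrium ⇒ each member carries load in proportion to AE: A₁E₁ = 1665000 N, A₂E₂ = 36120000 N, ΣAE = 37780000 N.
F₁ = P·A₁E₁/ΣAE = 48300·1665000/37780000 = 2128 N.

2.13 kN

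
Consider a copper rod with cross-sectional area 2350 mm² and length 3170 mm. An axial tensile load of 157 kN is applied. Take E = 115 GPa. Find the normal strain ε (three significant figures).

5.81e-04

σ = N/A = 66.81 MPa; ε = σ/E = 66.81/115000 = 5.809e-04.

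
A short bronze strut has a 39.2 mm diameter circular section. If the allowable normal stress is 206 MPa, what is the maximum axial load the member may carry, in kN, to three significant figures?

A = 1207 mm².
P_max = σ_allow · A = 206 · 1207 = 248600 N = 248.6 kN.

249 kN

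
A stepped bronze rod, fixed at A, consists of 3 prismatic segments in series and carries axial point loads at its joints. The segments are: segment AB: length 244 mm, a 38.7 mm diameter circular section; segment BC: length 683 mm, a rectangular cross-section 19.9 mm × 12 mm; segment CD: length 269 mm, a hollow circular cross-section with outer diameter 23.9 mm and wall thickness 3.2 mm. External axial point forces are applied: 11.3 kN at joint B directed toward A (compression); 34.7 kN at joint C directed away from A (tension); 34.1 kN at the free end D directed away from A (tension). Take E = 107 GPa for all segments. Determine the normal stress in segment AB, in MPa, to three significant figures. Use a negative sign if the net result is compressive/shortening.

48.9 MPa

Internal axial forces (sectioning from the free end, tension +): N_CD = 34.1 kN, N_BC = 68.8 kN, N_AB = 57.5 kN.
A_AB = 1176 mm².
σ_AB = N_AB/A_AB = 57500/1176 = 48.88 MPa.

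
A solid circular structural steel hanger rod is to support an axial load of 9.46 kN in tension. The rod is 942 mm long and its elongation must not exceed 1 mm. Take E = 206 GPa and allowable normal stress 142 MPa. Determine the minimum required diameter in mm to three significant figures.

9.21 mm

Required area A ≥ P/σ_allow = 9460/142 = 66.62 mm².
For a solid circular section, d ≥ √(4A/π) = 9.21 mm.
Elongation limit: A ≥ PL/(Eδ_allow) = 9460·942/(206000·1) = 43.26 mm² ⇒ d ≥ 7.422 mm.
The stress limit governs.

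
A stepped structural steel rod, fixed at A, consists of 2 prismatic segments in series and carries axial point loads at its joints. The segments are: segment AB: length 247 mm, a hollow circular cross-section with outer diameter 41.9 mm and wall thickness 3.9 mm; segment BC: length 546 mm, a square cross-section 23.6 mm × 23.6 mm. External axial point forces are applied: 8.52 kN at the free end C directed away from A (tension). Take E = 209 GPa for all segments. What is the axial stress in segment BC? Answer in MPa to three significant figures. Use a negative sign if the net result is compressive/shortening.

15.3 MPa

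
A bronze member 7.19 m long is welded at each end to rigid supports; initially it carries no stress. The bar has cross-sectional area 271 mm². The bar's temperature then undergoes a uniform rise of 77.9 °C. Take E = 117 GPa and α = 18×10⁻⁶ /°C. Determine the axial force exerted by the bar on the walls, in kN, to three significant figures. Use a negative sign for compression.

-44.5 kN

Free thermal expansion αLΔT = 18e-6 · 7190 · 77.9 = 10.08 mm.
The walls impose strain ε = −(10.08)/7190 = -1.4022e-03; σ = Eε = 117000 · -1.4022e-03 = -164.1 MPa.
Wall reaction R = σ·A = -164.1·271 = -44460 N = -44.46 kN.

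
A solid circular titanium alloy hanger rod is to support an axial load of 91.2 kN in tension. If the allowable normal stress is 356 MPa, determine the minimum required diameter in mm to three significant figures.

Required area A ≥ P/σ_allow = 91200/356 = 256.2 mm².
For a solid circular section, d ≥ √(4A/π) = 18.06 mm.

18.1 mm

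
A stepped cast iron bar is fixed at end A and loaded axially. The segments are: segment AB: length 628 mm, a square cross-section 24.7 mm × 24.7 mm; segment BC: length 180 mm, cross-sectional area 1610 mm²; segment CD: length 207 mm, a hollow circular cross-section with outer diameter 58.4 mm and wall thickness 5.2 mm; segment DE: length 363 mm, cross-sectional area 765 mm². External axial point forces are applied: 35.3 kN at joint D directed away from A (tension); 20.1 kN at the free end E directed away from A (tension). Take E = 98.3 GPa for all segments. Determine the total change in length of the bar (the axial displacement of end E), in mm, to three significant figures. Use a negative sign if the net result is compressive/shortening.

0.874 mm

Internal axial forces (sectioning from the free end, tension +): N_DE = 20.1 kN, N_CD = 55.4 kN, N_BC = 55.4 kN, N_AB = 55.4 kN.
A_AB = 610.1 mm².
A_CD = 869.1 mm².
δ_AB = 55400·628/(610.1·98300) = 0.5801 mm
δ_BC = 55400·180/(1610·98300) = 0.06301 mm
δ_CD = 55400·207/(869.1·98300) = 0.1342 mm
δ_DE = 20100·363/(765·98300) = 0.09703 mm
δ = Σδ_i = 0.8744 mm.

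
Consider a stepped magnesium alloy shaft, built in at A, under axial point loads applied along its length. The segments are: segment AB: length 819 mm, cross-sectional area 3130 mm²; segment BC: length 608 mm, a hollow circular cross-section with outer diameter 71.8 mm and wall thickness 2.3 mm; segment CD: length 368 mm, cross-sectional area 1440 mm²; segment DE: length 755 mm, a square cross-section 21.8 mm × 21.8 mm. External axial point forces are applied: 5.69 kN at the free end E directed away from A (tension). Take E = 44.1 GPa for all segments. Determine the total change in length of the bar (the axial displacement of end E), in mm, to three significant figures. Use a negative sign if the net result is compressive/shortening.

0.428 mm

Internal axial forces (sectioning from the free end, tension +): N_DE = 5.69 kN, N_CD = 5.69 kN, N_BC = 5.69 kN, N_AB = 5.69 kN.
A_BC = 502.2 mm².
A_DE = 475.2 mm².
δ_AB = 5690·819/(3130·44100) = 0.03376 mm
δ_BC = 5690·608/(502.2·44100) = 0.1562 mm
δ_CD = 5690·368/(1440·44100) = 0.03297 mm
δ_DE = 5690·755/(475.2·44100) = 0.205 mm
δ = Σδ_i = 0.4279 mm.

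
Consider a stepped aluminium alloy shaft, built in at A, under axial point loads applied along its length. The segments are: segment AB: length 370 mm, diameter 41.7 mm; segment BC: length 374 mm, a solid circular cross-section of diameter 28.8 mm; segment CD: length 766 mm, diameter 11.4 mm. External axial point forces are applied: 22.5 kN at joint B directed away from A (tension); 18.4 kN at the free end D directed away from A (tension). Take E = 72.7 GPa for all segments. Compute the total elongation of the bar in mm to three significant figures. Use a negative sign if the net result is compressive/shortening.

Internal axial forces (sectioning from the free end, tension +): N_CD = 18.4 kN, N_BC = 18.4 kN, N_AB = 40.9 kN.
A_AB = 1366 mm².
A_BC = 651.4 mm².
A_CD = 102.1 mm².
δ_AB = 40900·370/(1366·72700) = 0.1524 mm
δ_BC = 18400·374/(651.4·72700) = 0.1453 mm
δ_CD = 18400·766/(102.1·72700) = 1.899 mm
δ = Σδ_i = 2.197 mm.

2.20 mm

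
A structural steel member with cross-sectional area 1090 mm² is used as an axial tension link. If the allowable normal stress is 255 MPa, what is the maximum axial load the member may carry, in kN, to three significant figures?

278 kN

P_max = σ_allow · A = 255 · 1090 = 278000 N = 277.9 kN.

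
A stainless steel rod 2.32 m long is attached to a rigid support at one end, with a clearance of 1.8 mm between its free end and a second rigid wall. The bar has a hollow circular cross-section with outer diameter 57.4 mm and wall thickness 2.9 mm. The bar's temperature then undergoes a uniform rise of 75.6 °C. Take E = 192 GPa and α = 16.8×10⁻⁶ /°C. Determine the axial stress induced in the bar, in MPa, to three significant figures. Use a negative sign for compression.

-94.9 MPa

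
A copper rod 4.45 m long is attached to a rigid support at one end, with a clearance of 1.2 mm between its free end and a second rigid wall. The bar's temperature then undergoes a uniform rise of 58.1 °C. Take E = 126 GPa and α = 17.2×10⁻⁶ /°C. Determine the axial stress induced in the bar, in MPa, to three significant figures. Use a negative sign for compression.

Free thermal expansion αLΔT = 17.2e-6 · 4450 · 58.1 = 4.447 mm.
The walls engage after the gap closes; constrained expansion = 4.447 − 1.2 = 3.247 mm.
The walls impose strain ε = −(3.247)/4450 = -7.2966e-04; σ = Eε = 126000 · -7.2966e-04 = -91.94 MPa.

-91.9 MPa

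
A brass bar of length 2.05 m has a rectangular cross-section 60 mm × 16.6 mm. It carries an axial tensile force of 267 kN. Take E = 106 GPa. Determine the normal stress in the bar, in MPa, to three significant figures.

268 MPa

A = 996 mm².
σ = N/A = 267000/996 = 268.1 MPa.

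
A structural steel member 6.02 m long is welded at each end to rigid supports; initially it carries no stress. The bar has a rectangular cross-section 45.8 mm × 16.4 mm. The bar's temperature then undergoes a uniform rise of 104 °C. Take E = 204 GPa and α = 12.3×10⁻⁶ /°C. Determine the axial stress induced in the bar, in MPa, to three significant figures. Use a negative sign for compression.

-261 MPa

Free thermal expansion αLΔT = 12.3e-6 · 6020 · 104 = 7.701 mm.
The walls impose strain ε = −(7.701)/6020 = -1.2792e-03; σ = Eε = 204000 · -1.2792e-03 = -261 MPa.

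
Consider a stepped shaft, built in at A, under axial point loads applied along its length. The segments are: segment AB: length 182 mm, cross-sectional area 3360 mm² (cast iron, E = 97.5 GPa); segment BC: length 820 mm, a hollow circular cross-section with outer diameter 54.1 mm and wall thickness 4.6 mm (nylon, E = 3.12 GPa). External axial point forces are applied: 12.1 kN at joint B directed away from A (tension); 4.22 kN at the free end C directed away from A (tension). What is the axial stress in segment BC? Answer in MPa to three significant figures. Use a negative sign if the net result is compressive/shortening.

Internal axial forces (sectioning from the free end, tension +): N_BC = 4.22 kN, N_AB = 16.32 kN.
A_BC = 715.3 mm².
σ_BC = N_BC/A_BC = 4220/715.3 = 5.899 MPa.

5.90 MPa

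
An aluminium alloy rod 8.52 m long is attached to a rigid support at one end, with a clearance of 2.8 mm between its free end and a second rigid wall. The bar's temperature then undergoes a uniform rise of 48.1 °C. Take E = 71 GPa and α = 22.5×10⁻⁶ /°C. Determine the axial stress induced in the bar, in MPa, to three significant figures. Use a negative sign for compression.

Free thermal expansion αLΔT = 22.5e-6 · 8520 · 48.1 = 9.221 mm.
The walls engage after the gap closes; constrained expansion = 9.221 − 2.8 = 6.421 mm.
The walls impose strain ε = −(6.421)/8520 = -7.5361e-04; σ = Eε = 71000 · -7.5361e-04 = -53.51 MPa.

-53.5 MPa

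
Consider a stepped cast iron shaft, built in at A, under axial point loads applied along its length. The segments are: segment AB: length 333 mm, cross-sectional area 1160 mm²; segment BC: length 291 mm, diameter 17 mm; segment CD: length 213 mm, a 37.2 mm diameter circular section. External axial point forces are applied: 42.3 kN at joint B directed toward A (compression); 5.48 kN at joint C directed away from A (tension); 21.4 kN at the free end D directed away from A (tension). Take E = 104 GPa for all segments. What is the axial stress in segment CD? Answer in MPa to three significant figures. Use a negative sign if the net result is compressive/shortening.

19.7 MPa

Internal axial forces (sectioning from the free end, tension +): N_CD = 21.4 kN, N_BC = 26.88 kN, N_AB = -15.42 kN.
A_CD = 1087 mm².
σ_CD = N_CD/A_CD = 21400/1087 = 19.69 MPa.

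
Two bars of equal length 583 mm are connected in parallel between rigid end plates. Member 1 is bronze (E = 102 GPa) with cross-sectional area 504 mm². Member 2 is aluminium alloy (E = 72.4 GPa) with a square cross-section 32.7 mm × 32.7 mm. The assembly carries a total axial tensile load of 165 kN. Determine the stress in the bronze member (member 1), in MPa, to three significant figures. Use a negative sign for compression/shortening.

131 MPa

A_2 = 1069 mm².
Equal strain + equilibrium ⇒ each member carries load in proportion to AE: A₁E₁ = 51410000 N, A₂E₂ = 77420000 N, ΣAE = 128800000 N.
σ₁ = P·E₁/ΣAE = 165000·102000/128800000 = 130.6 MPa.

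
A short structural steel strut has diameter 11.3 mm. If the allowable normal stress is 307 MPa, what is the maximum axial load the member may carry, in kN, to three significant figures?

30.8 kN

A = 100.3 mm².
P_max = σ_allow · A = 307 · 100.3 = 30790 N = 30.79 kN.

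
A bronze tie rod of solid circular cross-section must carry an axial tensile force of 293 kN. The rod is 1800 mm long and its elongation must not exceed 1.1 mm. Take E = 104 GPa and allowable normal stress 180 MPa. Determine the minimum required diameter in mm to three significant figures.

Required area A ≥ P/σ_allow = 293000/180 = 1628 mm².
For a solid circular section, d ≥ √(4A/π) = 45.53 mm.
Elongation limit: A ≥ PL/(Eδ_allow) = 293000·1800/(104000·1.1) = 4610 mm² ⇒ d ≥ 76.61 mm.
The elongation limit governs.

76.6 mm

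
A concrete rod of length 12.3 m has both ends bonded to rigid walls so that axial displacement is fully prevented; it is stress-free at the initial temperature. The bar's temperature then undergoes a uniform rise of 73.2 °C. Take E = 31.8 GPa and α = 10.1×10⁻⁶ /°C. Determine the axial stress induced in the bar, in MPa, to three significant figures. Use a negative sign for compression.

-23.5 MPa

Free thermal expansion αLΔT = 10.1e-6 · 12300 · 73.2 = 9.094 mm.
The walls impose strain ε = −(9.094)/12300 = -7.3932e-04; σ = Eε = 31800 · -7.3932e-04 = -23.51 MPa.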